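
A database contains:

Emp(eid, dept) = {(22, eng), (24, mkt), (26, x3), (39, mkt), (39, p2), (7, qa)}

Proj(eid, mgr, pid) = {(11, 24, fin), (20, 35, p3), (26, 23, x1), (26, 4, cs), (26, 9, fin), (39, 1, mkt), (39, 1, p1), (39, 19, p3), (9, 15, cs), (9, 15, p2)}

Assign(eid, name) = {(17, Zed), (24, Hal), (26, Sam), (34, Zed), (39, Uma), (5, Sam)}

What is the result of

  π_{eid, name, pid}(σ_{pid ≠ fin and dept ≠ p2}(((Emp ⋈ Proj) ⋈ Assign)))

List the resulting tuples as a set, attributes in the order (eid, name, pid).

Natural join on eid: {(26, x3, 23, x1), (26, x3, 4, cs), (26, x3, 9, fin), (39, mkt, 1, mkt), (39, mkt, 1, p1), (39, mkt, 19, p3), (39, p2, 1, mkt), (39, p2, 1, p1), (39, p2, 19, p3)}
Natural join on eid: {(26, x3, 23, x1, Sam), (26, x3, 4, cs, Sam), (26, x3, 9, fin, Sam), (39, mkt, 1, mkt, Uma), (39, mkt, 1, p1, Uma), (39, mkt, 19, p3, Uma), (39, p2, 1, mkt, Uma), (39, p2, 1, p1, Uma), (39, p2, 19, p3, Uma)}
Selection pid ≠ fin and dept ≠ p2: {(26, x3, 23, x1, Sam), (26, x3, 4, cs, Sam), (39, mkt, 1, mkt, Uma), (39, mkt, 1, p1, Uma), (39, mkt, 19, p3, Uma)}
Keep only column(s) eid, name, pid: {(26, Sam, cs), (26, Sam, x1), (39, Uma, mkt), (39, Uma, p1), (39, Uma, p3)}

{(26, Sam, cs), (26, Sam, x1), (39, Uma, mkt), (39, Uma, p1), (39, Uma, p3)}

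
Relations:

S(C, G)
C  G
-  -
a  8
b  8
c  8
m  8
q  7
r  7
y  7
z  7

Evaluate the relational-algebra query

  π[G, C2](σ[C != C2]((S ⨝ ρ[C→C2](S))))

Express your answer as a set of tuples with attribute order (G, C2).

{(7, q), (7, r), (7, y), (7, z), (8, a), (8, b), (8, c), (8, m)}

ρ[C→C2]: schema becomes (C2, G); tuples unchanged.
Joining S and ρ[C→C2](S) on G yields {(a, 8, a), (a, 8, b), (a, 8, c), (a, 8, m), (b, 8, a), (b, 8, b), (b, 8, c), (b, 8, m), (c, 8, a), (c, 8, b), (c, 8, c), (c, 8, m), (m, 8, a), (m, 8, b), (m, 8, c), (m, 8, m), (q, 7, q), (q, 7, r), (q, 7, y), (q, 7, z), (r, 7, q), (r, 7, r), (r, 7, y), (r, 7, z), (y, 7, q), (y, 7, r), (y, 7, y), (y, 7, z), (z, 7, q), (z, 7, r), (z, 7, y), (z, 7, z)}.
σ[C != C2]: keep tuples satisfying C != C2 → {(a, 8, b), (a, 8, c), (a, 8, m), (b, 8, a), (b, 8, c), (b, 8, m), (c, 8, a), (c, 8, b), (c, 8, m), (m, 8, a), (m, 8, b), (m, 8, c), (q, 7, r), (q, 7, y), (q, 7, z), (r, 7, q), (r, 7, y), (r, 7, z), (y, 7, q), (y, 7, r), (y, 7, z), (z, 7, q), (z, 7, r), (z, 7, y)}
π[G, C2]: project onto (G, C2) (16 duplicate(s) eliminated) → {(7, q), (7, r), (7, y), (7, z), (8, a), (8, b), (8, c), (8, m)}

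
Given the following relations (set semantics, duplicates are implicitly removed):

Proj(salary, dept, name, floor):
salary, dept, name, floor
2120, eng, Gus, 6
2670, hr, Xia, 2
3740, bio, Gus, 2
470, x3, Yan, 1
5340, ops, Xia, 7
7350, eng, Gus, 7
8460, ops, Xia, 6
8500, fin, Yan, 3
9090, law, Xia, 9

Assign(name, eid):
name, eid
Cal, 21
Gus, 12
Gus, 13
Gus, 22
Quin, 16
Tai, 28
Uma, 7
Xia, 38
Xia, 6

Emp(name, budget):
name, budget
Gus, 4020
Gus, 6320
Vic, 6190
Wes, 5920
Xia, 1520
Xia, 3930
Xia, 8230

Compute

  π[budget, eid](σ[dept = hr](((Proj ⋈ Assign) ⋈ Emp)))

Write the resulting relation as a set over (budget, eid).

{(1520, 38), (1520, 6), (3930, 38), (3930, 6), (8230, 38), (8230, 6)}

Joining Proj and Assign on name yields {(2120, eng, Gus, 6, 12), (2120, eng, Gus, 6, 13), (2120, eng, Gus, 6, 22), (2670, hr, Xia, 2, 38), (2670, hr, Xia, 2, 6), (3740, bio, Gus, 2, 12), (3740, bio, Gus, 2, 13), (3740, bio, Gus, 2, 22), (5340, ops, Xia, 7, 38), (5340, ops, Xia, 7, 6), (7350, eng, Gus, 7, 12), (7350, eng, Gus, 7, 13), (7350, eng, Gus, 7, 22), (8460, ops, Xia, 6, 38), (8460, ops, Xia, 6, 6), (9090, law, Xia, 9, 38), (9090, law, Xia, 9, 6)}.
Joining (Proj ⋈ Assign) and Emp on name yields {(2120, eng, Gus, 6, 12, 4020), (2120, eng, Gus, 6, 12, 6320), (2120, eng, Gus, 6, 13, 4020), (2120, eng, Gus, 6, 13, 6320), (2120, eng, Gus, 6, 22, 4020), (2120, eng, Gus, 6, 22, 6320), (2670, hr, Xia, 2, 38, 1520), (2670, hr, Xia, 2, 38, 3930), (2670, hr, Xia, 2, 38, 8230), (2670, hr, Xia, 2, 6, 1520), (2670, hr, Xia, 2, 6, 3930), (2670, hr, Xia, 2, 6, 8230), (3740, bio, Gus, 2, 12, 4020), (3740, bio, Gus, 2, 12, 6320), (3740, bio, Gus, 2, 13, 4020), (3740, bio, Gus, 2, 13, 6320), (3740, bio, Gus, 2, 22, 4020), (3740, bio, Gus, 2, 22, 6320), (5340, ops, Xia, 7, 38, 1520), (5340, ops, Xia, 7, 38, 3930), (5340, ops, Xia, 7, 38, 8230), (5340, ops, Xia, 7, 6, 1520), (5340, ops, Xia, 7, 6, 3930), (5340, ops, Xia, 7, 6, 8230), (7350, eng, Gus, 7, 12, 4020), (7350, eng, Gus, 7, 12, 6320), (7350, eng, Gus, 7, 13, 4020), (7350, eng, Gus, 7, 13, 6320), (7350, eng, Gus, 7, 22, 4020), (7350, eng, Gus, 7, 22, 6320), (8460, ops, Xia, 6, 38, 1520), (8460, ops, Xia, 6, 38, 3930), (8460, ops, Xia, 6, 38, 8230), (8460, ops, Xia, 6, 6, 1520), (8460, ops, Xia, 6, 6, 3930), (8460, ops, Xia, 6, 6, 8230), (9090, law, Xia, 9, 38, 1520), (9090, law, Xia, 9, 38, 3930), (9090, law, Xia, 9, 38, 8230), (9090, law, Xia, 9, 6, 1520), (9090, law, Xia, 9, 6, 3930), (9090, law, Xia, 9, 6, 8230)}.
σ[dept = hr]: keep tuples satisfying dept = hr → {(2670, hr, Xia, 2, 38, 1520), (2670, hr, Xia, 2, 38, 3930), (2670, hr, Xia, 2, 38, 8230), (2670, hr, Xia, 2, 6, 1520), (2670, hr, Xia, 2, 6, 3930), (2670, hr, Xia, 2, 6, 8230)}
π_{budget, eid} gives {(1520, 38), (1520, 6), (3930, 38), (3930, 6), (8230, 38), (8230, 6)}.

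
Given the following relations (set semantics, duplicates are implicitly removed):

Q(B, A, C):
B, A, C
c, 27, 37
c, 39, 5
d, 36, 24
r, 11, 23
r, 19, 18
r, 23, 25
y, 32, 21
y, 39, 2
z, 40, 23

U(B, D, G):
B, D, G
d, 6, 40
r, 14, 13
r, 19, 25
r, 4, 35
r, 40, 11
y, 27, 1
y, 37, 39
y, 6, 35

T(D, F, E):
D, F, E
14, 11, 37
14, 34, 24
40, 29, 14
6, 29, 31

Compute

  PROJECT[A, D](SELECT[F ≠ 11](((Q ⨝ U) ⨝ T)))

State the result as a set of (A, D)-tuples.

{(11, 14), (11, 40), (19, 14), (19, 40), (23, 14), (23, 40), (32, 6), (36, 6), (39, 6)}

Q ⋈ U (natural join on B): {(d, 36, 24, 6, 40), (r, 11, 23, 14, 13), (r, 11, 23, 19, 25), (r, 11, 23, 4, 35), (r, 11, 23, 40, 11), (r, 19, 18, 14, 13), (r, 19, 18, 19, 25), (r, 19, 18, 4, 35), (r, 19, 18, 40, 11), (r, 23, 25, 14, 13), (r, 23, 25, 19, 25), (r, 23, 25, 4, 35), (r, 23, 25, 40, 11), (y, 32, 21, 27, 1), (y, 32, 21, 37, 39), (y, 32, 21, 6, 35), (y, 39, 2, 27, 1), (y, 39, 2, 37, 39), (y, 39, 2, 6, 35)}
(Q ⨝ U) ⋈ T (natural join on D): {(d, 36, 24, 6, 40, 29, 31), (r, 11, 23, 14, 13, 11, 37), (r, 11, 23, 14, 13, 34, 24), (r, 11, 23, 40, 11, 29, 14), (r, 19, 18, 14, 13, 11, 37), (r, 19, 18, 14, 13, 34, 24), (r, 19, 18, 40, 11, 29, 14), (r, 23, 25, 14, 13, 11, 37), (r, 23, 25, 14, 13, 34, 24), (r, 23, 25, 40, 11, 29, 14), (y, 32, 21, 6, 35, 29, 31), (y, 39, 2, 6, 35, 29, 31)}
Apply σ_{F ≠ 11}; surviving tuples: {(d, 36, 24, 6, 40, 29, 31), (r, 11, 23, 14, 13, 34, 24), (r, 11, 23, 40, 11, 29, 14), (r, 19, 18, 14, 13, 34, 24), (r, 19, 18, 40, 11, 29, 14), (r, 23, 25, 14, 13, 34, 24), (r, 23, 25, 40, 11, 29, 14), (y, 32, 21, 6, 35, 29, 31), (y, 39, 2, 6, 35, 29, 31)}
π_{A, D} gives {(11, 14), (11, 40), (19, 14), (19, 40), (23, 14), (23, 40), (32, 6), (36, 6), (39, 6)}.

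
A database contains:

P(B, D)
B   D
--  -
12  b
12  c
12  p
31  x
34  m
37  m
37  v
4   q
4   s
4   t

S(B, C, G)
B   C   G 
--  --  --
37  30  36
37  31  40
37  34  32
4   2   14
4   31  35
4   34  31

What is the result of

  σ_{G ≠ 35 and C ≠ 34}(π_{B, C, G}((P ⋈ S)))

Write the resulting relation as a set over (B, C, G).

{(37, 30, 36), (37, 31, 40), (4, 2, 14)}

P ⋈ S (natural join on B): {(37, m, 30, 36), (37, m, 31, 40), (37, m, 34, 32), (37, v, 30, 36), (37, v, 31, 40), (37, v, 34, 32), (4, q, 2, 14), (4, q, 31, 35), (4, q, 34, 31), (4, s, 2, 14), (4, s, 31, 35), (4, s, 34, 31), (4, t, 2, 14), (4, t, 31, 35), (4, t, 34, 31)}
π_{B, C, G} gives {(37, 30, 36), (37, 31, 40), (37, 34, 32), (4, 2, 14), (4, 31, 35), (4, 34, 31)} (9 duplicate(s) eliminated).
σ[G ≠ 35 and C ≠ 34]: keep tuples satisfying G ≠ 35 and C ≠ 34 → {(37, 30, 36), (37, 31, 40), (4, 2, 14)}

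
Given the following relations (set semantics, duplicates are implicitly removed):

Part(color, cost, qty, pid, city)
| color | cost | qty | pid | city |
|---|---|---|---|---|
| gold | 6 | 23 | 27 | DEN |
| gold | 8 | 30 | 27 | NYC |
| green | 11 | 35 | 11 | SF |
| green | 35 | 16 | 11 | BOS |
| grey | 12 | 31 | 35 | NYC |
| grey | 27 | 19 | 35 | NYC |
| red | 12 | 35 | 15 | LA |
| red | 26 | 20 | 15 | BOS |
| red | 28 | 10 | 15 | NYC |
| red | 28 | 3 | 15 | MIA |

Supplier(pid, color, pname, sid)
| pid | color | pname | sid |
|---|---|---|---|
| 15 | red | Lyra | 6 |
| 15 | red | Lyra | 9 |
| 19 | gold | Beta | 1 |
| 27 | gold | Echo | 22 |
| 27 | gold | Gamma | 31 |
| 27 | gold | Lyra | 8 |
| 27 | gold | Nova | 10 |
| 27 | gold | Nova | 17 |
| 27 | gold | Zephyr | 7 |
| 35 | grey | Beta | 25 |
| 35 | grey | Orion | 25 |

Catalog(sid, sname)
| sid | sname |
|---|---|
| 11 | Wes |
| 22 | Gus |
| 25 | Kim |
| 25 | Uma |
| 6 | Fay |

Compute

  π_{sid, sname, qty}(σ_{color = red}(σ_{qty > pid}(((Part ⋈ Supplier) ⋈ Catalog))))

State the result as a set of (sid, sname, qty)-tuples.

{(6, Fay, 20), (6, Fay, 35)}

Part ⋈ Supplier (natural join on color, pid): {(gold, 6, 23, 27, DEN, Echo, 22), (gold, 6, 23, 27, DEN, Gamma, 31), (gold, 6, 23, 27, DEN, Lyra, 8), (gold, 6, 23, 27, DEN, Nova, 10), (gold, 6, 23, 27, DEN, Nova, 17), (gold, 6, 23, 27, DEN, Zephyr, 7), (gold, 8, 30, 27, NYC, Echo, 22), (gold, 8, 30, 27, NYC, Gamma, 31), (gold, 8, 30, 27, NYC, Lyra, 8), (gold, 8, 30, 27, NYC, Nova, 10), (gold, 8, 30, 27, NYC, Nova, 17), (gold, 8, 30, 27, NYC, Zephyr, 7), (grey, 12, 31, 35, NYC, Beta, 25), (grey, 12, 31, 35, NYC, Orion, 25), (grey, 27, 19, 35, NYC, Beta, 25), (grey, 27, 19, 35, NYC, Orion, 25), (red, 12, 35, 15, LA, Lyra, 6), (red, 12, 35, 15, LA, Lyra, 9), (red, 26, 20, 15, BOS, Lyra, 6), (red, 26, 20, 15, BOS, Lyra, 9), (red, 28, 10, 15, NYC, Lyra, 6), (red, 28, 10, 15, NYC, Lyra, 9), (red, 28, 3, 15, MIA, Lyra, 6), (red, 28, 3, 15, MIA, Lyra, 9)}
(Part ⋈ Supplier) ⋈ Catalog (natural join on sid): {(gold, 6, 23, 27, DEN, Echo, 22, Gus), (gold, 8, 30, 27, NYC, Echo, 22, Gus), (grey, 12, 31, 35, NYC, Beta, 25, Kim), (grey, 12, 31, 35, NYC, Beta, 25, Uma), (grey, 12, 31, 35, NYC, Orion, 25, Kim), (grey, 12, 31, 35, NYC, Orion, 25, Uma), (grey, 27, 19, 35, NYC, Beta, 25, Kim), (grey, 27, 19, 35, NYC, Beta, 25, Uma), (grey, 27, 19, 35, NYC, Orion, 25, Kim), (grey, 27, 19, 35, NYC, Orion, 25, Uma), (red, 12, 35, 15, LA, Lyra, 6, Fay), (red, 26, 20, 15, BOS, Lyra, 6, Fay), (red, 28, 10, 15, NYC, Lyra, 6, Fay), (red, 28, 3, 15, MIA, Lyra, 6, Fay)}
Selection qty > pid: {(gold, 8, 30, 27, NYC, Echo, 22, Gus), (red, 12, 35, 15, LA, Lyra, 6, Fay), (red, 26, 20, 15, BOS, Lyra, 6, Fay)}
Selection color = red: {(red, 12, 35, 15, LA, Lyra, 6, Fay), (red, 26, 20, 15, BOS, Lyra, 6, Fay)}
π_{sid, sname, qty} gives {(6, Fay, 20), (6, Fay, 35)}.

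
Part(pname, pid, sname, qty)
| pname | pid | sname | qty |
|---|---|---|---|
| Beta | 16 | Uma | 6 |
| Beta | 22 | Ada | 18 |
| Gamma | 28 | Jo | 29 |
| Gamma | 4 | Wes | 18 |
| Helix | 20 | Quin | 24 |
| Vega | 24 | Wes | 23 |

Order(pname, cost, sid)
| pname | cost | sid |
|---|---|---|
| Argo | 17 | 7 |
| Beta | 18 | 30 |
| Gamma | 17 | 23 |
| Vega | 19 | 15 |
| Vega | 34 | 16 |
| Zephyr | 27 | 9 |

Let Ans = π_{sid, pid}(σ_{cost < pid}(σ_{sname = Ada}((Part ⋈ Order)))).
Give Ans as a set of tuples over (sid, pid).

Part ⋈ Order (natural join on pname): {(Beta, 16, Uma, 6, 18, 30), (Beta, 22, Ada, 18, 18, 30), (Gamma, 28, Jo, 29, 17, 23), (Gamma, 4, Wes, 18, 17, 23), (Vega, 24, Wes, 23, 19, 15), (Vega, 24, Wes, 23, 34, 16)}
Filtering on sname = Ada leaves {(Beta, 22, Ada, 18, 18, 30)}.
Filtering on cost < pid leaves {(Beta, 22, Ada, 18, 18, 30)}.
Keep only column(s) sid, pid: {(30, 22)}

{(30, 22)}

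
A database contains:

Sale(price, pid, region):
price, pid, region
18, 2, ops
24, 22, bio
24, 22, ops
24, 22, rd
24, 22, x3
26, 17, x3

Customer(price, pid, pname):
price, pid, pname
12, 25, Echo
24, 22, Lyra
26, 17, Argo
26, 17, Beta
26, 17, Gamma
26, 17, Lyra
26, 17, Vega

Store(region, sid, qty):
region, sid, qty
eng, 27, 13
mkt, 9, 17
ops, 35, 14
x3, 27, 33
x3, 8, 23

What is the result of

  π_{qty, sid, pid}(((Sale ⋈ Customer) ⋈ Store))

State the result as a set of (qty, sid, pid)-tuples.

{(14, 35, 22), (23, 8, 17), (23, 8, 22), (33, 27, 17), (33, 27, 22)}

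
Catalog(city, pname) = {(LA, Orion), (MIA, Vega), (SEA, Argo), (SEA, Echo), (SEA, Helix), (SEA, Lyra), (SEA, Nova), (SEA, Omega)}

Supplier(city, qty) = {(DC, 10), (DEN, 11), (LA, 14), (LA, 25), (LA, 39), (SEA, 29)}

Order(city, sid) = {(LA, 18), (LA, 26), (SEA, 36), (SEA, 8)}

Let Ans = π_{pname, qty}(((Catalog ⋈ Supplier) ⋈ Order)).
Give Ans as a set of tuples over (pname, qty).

Joining Catalog and Supplier on city yields {(LA, Orion, 14), (LA, Orion, 25), (LA, Orion, 39), (SEA, Argo, 29), (SEA, Echo, 29), (SEA, Helix, 29), (SEA, Lyra, 29), (SEA, Nova, 29), (SEA, Omega, 29)}.
Joining (Catalog ⋈ Supplier) and Order on city yields {(LA, Orion, 14, 18), (LA, Orion, 14, 26), (LA, Orion, 25, 18), (LA, Orion, 25, 26), (LA, Orion, 39, 18), (LA, Orion, 39, 26), (SEA, Argo, 29, 36), (SEA, Argo, 29, 8), (SEA, Echo, 29, 36), (SEA, Echo, 29, 8), (SEA, Helix, 29, 36), (SEA, Helix, 29, 8), (SEA, Lyra, 29, 36), (SEA, Lyra, 29, 8), (SEA, Nova, 29, 36), (SEA, Nova, 29, 8), (SEA, Omega, 29, 36), (SEA, Omega, 29, 8)}.
Projecting to pname, qty (9 duplicate(s) eliminated): {(Argo, 29), (Echo, 29), (Helix, 29), (Lyra, 29), (Nova, 29), (Omega, 29), (Orion, 14), (Orion, 25), (Orion, 39)}

{(Argo, 29), (Echo, 29), (Helix, 29), (Lyra, 29), (Nova, 29), (Omega, 29), (Orion, 14), (Orion, 25), (Orion, 39)}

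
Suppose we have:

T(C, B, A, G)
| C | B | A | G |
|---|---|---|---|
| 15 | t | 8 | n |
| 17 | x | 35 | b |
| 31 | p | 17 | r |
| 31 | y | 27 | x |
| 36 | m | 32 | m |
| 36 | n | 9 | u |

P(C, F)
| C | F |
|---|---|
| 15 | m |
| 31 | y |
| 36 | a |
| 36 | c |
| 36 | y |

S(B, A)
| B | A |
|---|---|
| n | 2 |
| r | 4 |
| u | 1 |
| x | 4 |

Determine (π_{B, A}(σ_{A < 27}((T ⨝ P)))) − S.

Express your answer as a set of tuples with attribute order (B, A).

Natural join on C: {(15, t, 8, n, m), (31, p, 17, r, y), (31, y, 27, x, y), (36, m, 32, m, a), (36, m, 32, m, c), (36, m, 32, m, y), (36, n, 9, u, a), (36, n, 9, u, c), (36, n, 9, u, y)}
Selection A < 27: {(15, t, 8, n, m), (31, p, 17, r, y), (36, n, 9, u, a), (36, n, 9, u, c), (36, n, 9, u, y)}
Projecting to B, A (2 duplicate(s) eliminated): {(n, 9), (p, 17), (t, 8)}
Taking the difference: {(n, 9), (p, 17), (t, 8)}

{(n, 9), (p, 17), (t, 8)}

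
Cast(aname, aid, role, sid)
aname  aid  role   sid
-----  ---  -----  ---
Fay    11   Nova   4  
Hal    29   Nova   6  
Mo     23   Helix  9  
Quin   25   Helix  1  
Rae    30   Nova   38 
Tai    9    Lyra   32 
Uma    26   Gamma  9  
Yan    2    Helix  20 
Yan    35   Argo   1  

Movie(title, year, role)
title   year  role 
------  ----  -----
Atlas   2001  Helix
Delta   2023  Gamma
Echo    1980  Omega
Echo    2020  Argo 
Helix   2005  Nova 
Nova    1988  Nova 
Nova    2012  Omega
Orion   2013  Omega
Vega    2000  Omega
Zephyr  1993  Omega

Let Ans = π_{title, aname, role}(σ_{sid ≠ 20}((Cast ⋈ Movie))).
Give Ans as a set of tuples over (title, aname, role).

{(Atlas, Mo, Helix), (Atlas, Quin, Helix), (Delta, Uma, Gamma), (Echo, Yan, Argo), (Helix, Fay, Nova), (Helix, Hal, Nova), (Helix, Rae, Nova), (Nova, Fay, Nova), (Nova, Hal, Nova), (Nova, Rae, Nova)}

Natural join on role: {(Fay, 11, Nova, 4, Helix, 2005), (Fay, 11, Nova, 4, Nova, 1988), (Hal, 29, Nova, 6, Helix, 2005), (Hal, 29, Nova, 6, Nova, 1988), (Mo, 23, Helix, 9, Atlas, 2001), (Quin, 25, Helix, 1, Atlas, 2001), (Rae, 30, Nova, 38, Helix, 2005), (Rae, 30, Nova, 38, Nova, 1988), (Uma, 26, Gamma, 9, Delta, 2023), (Yan, 2, Helix, 20, Atlas, 2001), (Yan, 35, Argo, 1, Echo, 2020)}
Apply σ_{sid ≠ 20}; surviving tuples: {(Fay, 11, Nova, 4, Helix, 2005), (Fay, 11, Nova, 4, Nova, 1988), (Hal, 29, Nova, 6, Helix, 2005), (Hal, 29, Nova, 6, Nova, 1988), (Mo, 23, Helix, 9, Atlas, 2001), (Quin, 25, Helix, 1, Atlas, 2001), (Rae, 30, Nova, 38, Helix, 2005), (Rae, 30, Nova, 38, Nova, 1988), (Uma, 26, Gamma, 9, Delta, 2023), (Yan, 35, Argo, 1, Echo, 2020)}
Keep only column(s) title, aname, role: {(Atlas, Mo, Helix), (Atlas, Quin, Helix), (Delta, Uma, Gamma), (Echo, Yan, Argo), (Helix, Fay, Nova), (Helix, Hal, Nova), (Helix, Rae, Nova), (Nova, Fay, Nova), (Nova, Hal, Nova), (Nova, Rae, Nova)}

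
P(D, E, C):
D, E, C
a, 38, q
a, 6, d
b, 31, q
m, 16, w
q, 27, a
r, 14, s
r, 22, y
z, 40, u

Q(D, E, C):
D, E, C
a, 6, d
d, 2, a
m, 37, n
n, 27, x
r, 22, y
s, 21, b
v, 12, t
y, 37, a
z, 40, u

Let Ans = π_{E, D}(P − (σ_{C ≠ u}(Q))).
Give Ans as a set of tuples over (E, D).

{(14, r), (16, m), (27, q), (31, b), (38, a), (40, z)}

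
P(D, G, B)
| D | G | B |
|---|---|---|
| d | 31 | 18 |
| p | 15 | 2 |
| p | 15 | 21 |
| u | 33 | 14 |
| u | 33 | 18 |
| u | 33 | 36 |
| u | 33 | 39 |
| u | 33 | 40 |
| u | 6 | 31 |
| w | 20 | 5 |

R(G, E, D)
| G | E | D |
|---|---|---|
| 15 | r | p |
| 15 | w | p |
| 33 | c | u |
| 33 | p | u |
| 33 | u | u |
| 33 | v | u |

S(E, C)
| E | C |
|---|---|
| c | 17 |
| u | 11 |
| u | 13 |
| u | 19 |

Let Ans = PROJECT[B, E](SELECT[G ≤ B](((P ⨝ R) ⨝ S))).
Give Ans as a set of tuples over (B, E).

{(36, c), (36, u), (39, c), (39, u), (40, c), (40, u)}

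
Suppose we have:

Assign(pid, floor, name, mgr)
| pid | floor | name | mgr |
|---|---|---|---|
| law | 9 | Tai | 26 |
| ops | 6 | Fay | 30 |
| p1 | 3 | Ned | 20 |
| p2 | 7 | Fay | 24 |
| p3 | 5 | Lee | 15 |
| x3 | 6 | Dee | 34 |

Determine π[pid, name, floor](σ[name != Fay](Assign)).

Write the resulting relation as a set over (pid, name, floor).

{(law, Tai, 9), (p1, Ned, 3), (p3, Lee, 5), (x3, Dee, 6)}

Apply σ_{name != Fay}; surviving tuples: {(law, 9, Tai, 26), (p1, 3, Ned, 20), (p3, 5, Lee, 15), (x3, 6, Dee, 34)}
π_{pid, name, floor} gives {(law, Tai, 9), (p1, Ned, 3), (p3, Lee, 5), (x3, Dee, 6)}.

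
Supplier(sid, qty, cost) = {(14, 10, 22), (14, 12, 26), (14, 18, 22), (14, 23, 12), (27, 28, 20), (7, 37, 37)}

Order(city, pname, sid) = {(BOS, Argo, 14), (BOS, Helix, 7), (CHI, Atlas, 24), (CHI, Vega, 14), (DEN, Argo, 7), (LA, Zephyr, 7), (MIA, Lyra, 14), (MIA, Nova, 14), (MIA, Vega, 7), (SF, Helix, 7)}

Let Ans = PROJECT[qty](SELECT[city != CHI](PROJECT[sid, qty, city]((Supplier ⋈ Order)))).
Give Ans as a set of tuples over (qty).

{10, 12, 18, 23, 37}

Supplier ⋈ Order (natural join on sid): {(14, 10, 22, BOS, Argo), (14, 10, 22, CHI, Vega), (14, 10, 22, MIA, Lyra), (14, 10, 22, MIA, Nova), (14, 12, 26, BOS, Argo), (14, 12, 26, CHI, Vega), (14, 12, 26, MIA, Lyra), (14, 12, 26, MIA, Nova), (14, 18, 22, BOS, Argo), (14, 18, 22, CHI, Vega), (14, 18, 22, MIA, Lyra), (14, 18, 22, MIA, Nova), (14, 23, 12, BOS, Argo), (14, 23, 12, CHI, Vega), (14, 23, 12, MIA, Lyra), (14, 23, 12, MIA, Nova), (7, 37, 37, BOS, Helix), (7, 37, 37, DEN, Argo), (7, 37, 37, LA, Zephyr), (7, 37, 37, MIA, Vega), (7, 37, 37, SF, Helix)}
π_{sid, qty, city} gives {(14, 10, BOS), (14, 10, CHI), (14, 10, MIA), (14, 12, BOS), (14, 12, CHI), (14, 12, MIA), (14, 18, BOS), (14, 18, CHI), (14, 18, MIA), (14, 23, BOS), (14, 23, CHI), (14, 23, MIA), (7, 37, BOS), (7, 37, DEN), (7, 37, LA), (7, 37, MIA), (7, 37, SF)} (4 duplicate(s) eliminated).
Filtering on city != CHI leaves {(14, 10, BOS), (14, 10, MIA), (14, 12, BOS), (14, 12, MIA), (14, 18, BOS), (14, 18, MIA), (14, 23, BOS), (14, 23, MIA), (7, 37, BOS), (7, 37, DEN), (7, 37, LA), (7, 37, MIA), (7, 37, SF)}.
π_{qty} gives {10, 12, 18, 23, 37} (8 duplicate(s) eliminated).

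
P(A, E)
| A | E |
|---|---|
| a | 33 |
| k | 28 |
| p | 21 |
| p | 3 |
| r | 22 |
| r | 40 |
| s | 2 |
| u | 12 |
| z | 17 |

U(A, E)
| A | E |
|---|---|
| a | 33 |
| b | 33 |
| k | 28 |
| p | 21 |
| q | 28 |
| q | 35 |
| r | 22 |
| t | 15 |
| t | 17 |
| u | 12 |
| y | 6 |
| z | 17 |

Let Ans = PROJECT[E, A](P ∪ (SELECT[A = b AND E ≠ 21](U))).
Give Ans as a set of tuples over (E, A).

Apply σ_{A = b AND E ≠ 21}; surviving tuples: {(b, 33)}
Taking the union: {(a, 33), (b, 33), (k, 28), (p, 21), (p, 3), (r, 22), (r, 40), (s, 2), (u, 12), (z, 17)}
π_{E, A} gives {(12, u), (17, z), (2, s), (21, p), (22, r), (28, k), (3, p), (33, a), (33, b), (40, r)}.

{(12, u), (17, z), (2, s), (21, p), (22, r), (28, k), (3, p), (33, a), (33, b), (40, r)}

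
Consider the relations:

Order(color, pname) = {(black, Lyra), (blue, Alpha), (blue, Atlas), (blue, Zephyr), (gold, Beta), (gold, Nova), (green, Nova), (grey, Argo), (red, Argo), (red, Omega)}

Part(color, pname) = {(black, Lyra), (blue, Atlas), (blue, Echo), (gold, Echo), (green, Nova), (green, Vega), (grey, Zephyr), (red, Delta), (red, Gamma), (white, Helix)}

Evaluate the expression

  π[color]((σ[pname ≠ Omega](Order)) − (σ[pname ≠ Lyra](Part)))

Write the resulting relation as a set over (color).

Apply σ_{pname ≠ Omega}; surviving tuples: {(black, Lyra), (blue, Alpha), (blue, Atlas), (blue, Zephyr), (gold, Beta), (gold, Nova), (green, Nova), (grey, Argo), (red, Argo)}
Apply σ_{pname ≠ Lyra}; surviving tuples: {(blue, Atlas), (blue, Echo), (gold, Echo), (green, Nova), (green, Vega), (grey, Zephyr), (red, Delta), (red, Gamma), (white, Helix)}
Difference: {(black, Lyra), (blue, Alpha), (blue, Atlas), (blue, Zephyr), (gold, Beta), (gold, Nova), (green, Nova), (grey, Argo), (red, Argo)} with {(blue, Atlas), (blue, Echo), (gold, Echo), (green, Nova), (green, Vega), (grey, Zephyr), (red, Delta), (red, Gamma), (white, Helix)} → {(black, Lyra), (blue, Alpha), (blue, Zephyr), (gold, Beta), (gold, Nova), (grey, Argo), (red, Argo)}
π[color]: project onto (color) (2 duplicate(s) eliminated) → {black, blue, gold, grey, red}

{black, blue, gold, grey, red}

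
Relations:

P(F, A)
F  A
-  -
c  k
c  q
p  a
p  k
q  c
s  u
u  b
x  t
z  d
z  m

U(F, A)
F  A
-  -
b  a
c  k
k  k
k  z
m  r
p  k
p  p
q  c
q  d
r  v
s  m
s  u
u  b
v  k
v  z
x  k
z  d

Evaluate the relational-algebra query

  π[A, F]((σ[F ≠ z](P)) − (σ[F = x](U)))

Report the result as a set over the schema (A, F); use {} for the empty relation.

{(a, p), (b, u), (c, q), (k, c), (k, p), (q, c), (t, x), (u, s)}

Apply σ_{F ≠ z}; surviving tuples: {(c, k), (c, q), (p, a), (p, k), (q, c), (s, u), (u, b), (x, t)}
Apply σ_{F = x}; surviving tuples: {(x, k)}
Difference: {(c, k), (c, q), (p, a), (p, k), (q, c), (s, u), (u, b), (x, t)} with {(x, k)} → {(c, k), (c, q), (p, a), (p, k), (q, c), (s, u), (u, b), (x, t)}
π[A, F]: project onto (A, F) → {(a, p), (b, u), (c, q), (k, c), (k, p), (q, c), (t, x), (u, s)}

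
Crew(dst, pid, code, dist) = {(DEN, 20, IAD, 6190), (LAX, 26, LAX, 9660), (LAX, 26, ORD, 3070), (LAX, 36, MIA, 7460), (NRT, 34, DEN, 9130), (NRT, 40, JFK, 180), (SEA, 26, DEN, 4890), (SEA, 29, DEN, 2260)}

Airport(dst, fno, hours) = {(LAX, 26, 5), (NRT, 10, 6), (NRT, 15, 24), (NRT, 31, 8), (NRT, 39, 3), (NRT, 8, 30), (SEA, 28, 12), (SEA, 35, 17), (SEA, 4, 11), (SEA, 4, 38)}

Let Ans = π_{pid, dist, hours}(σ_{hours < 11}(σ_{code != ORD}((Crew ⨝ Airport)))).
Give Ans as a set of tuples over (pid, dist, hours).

Crew ⋈ Airport (natural join on dst): {(LAX, 26, LAX, 9660, 26, 5), (LAX, 26, ORD, 3070, 26, 5), (LAX, 36, MIA, 7460, 26, 5), (NRT, 34, DEN, 9130, 10, 6), (NRT, 34, DEN, 9130, 15, 24), (NRT, 34, DEN, 9130, 31, 8), (NRT, 34, DEN, 9130, 39, 3), (NRT, 34, DEN, 9130, 8, 30), (NRT, 40, JFK, 180, 10, 6), (NRT, 40, JFK, 180, 15, 24), (NRT, 40, JFK, 180, 31, 8), (NRT, 40, JFK, 180, 39, 3), (NRT, 40, JFK, 180, 8, 30), (SEA, 26, DEN, 4890, 28, 12), (SEA, 26, DEN, 4890, 35, 17), (SEA, 26, DEN, 4890, 4, 11), (SEA, 26, DEN, 4890, 4, 38), (SEA, 29, DEN, 2260, 28, 12), (SEA, 29, DEN, 2260, 35, 17), (SEA, 29, DEN, 2260, 4, 11), (SEA, 29, DEN, 2260, 4, 38)}
Filtering on code != ORD leaves {(LAX, 26, LAX, 9660, 26, 5), (LAX, 36, MIA, 7460, 26, 5), (NRT, 34, DEN, 9130, 10, 6), (NRT, 34, DEN, 9130, 15, 24), (NRT, 34, DEN, 9130, 31, 8), (NRT, 34, DEN, 9130, 39, 3), (NRT, 34, DEN, 9130, 8, 30), (NRT, 40, JFK, 180, 10, 6), (NRT, 40, JFK, 180, 15, 24), (NRT, 40, JFK, 180, 31, 8), (NRT, 40, JFK, 180, 39, 3), (NRT, 40, JFK, 180, 8, 30), (SEA, 26, DEN, 4890, 28, 12), (SEA, 26, DEN, 4890, 35, 17), (SEA, 26, DEN, 4890, 4, 11), (SEA, 26, DEN, 4890, 4, 38), (SEA, 29, DEN, 2260, 28, 12), (SEA, 29, DEN, 2260, 35, 17), (SEA, 29, DEN, 2260, 4, 11), (SEA, 29, DEN, 2260, 4, 38)}.
Filtering on hours < 11 leaves {(LAX, 26, LAX, 9660, 26, 5), (LAX, 36, MIA, 7460, 26, 5), (NRT, 34, DEN, 9130, 10, 6), (NRT, 34, DEN, 9130, 31, 8), (NRT, 34, DEN, 9130, 39, 3), (NRT, 40, JFK, 180, 10, 6), (NRT, 40, JFK, 180, 31, 8), (NRT, 40, JFK, 180, 39, 3)}.
Projecting to pid, dist, hours: {(26, 9660, 5), (34, 9130, 3), (34, 9130, 6), (34, 9130, 8), (36, 7460, 5), (40, 180, 3), (40, 180, 6), (40, 180, 8)}

{(26, 9660, 5), (34, 9130, 3), (34, 9130, 6), (34, 9130, 8), (36, 7460, 5), (40, 180, 3), (40, 180, 6), (40, 180, 8)}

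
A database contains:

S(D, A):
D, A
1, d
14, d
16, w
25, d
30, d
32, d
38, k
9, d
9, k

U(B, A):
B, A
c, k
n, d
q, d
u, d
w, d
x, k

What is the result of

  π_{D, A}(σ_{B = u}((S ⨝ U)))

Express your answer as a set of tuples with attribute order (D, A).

S ⋈ U (natural join on A): {(1, d, n), (1, d, q), (1, d, u), (1, d, w), (14, d, n), (14, d, q), (14, d, u), (14, d, w), (25, d, n), (25, d, q), (25, d, u), (25, d, w), (30, d, n), (30, d, q), (30, d, u), (30, d, w), (32, d, n), (32, d, q), (32, d, u), (32, d, w), (38, k, c), (38, k, x), (9, d, n), (9, d, q), (9, d, u), (9, d, w), (9, k, c), (9, k, x)}
Selection B = u: {(1, d, u), (14, d, u), (25, d, u), (30, d, u), (32, d, u), (9, d, u)}
π_{D, A} gives {(1, d), (14, d), (25, d), (30, d), (32, d), (9, d)}.

{(1, d), (14, d), (25, d), (30, d), (32, d), (9, d)}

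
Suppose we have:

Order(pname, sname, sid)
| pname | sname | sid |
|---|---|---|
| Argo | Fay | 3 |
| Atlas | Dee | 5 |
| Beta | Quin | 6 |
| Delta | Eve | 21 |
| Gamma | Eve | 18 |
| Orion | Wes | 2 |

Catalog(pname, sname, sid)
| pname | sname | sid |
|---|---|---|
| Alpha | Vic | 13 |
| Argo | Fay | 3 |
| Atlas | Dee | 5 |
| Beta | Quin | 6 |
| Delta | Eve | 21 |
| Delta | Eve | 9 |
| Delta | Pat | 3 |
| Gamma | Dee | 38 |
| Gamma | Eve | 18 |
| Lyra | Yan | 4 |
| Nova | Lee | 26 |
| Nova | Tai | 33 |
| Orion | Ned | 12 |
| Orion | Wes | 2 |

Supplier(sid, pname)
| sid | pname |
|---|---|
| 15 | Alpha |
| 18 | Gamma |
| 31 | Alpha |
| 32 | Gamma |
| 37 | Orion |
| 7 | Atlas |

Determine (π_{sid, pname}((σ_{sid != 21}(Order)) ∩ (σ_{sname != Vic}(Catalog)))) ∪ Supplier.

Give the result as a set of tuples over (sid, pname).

{(15, Alpha), (18, Gamma), (2, Orion), (3, Argo), (31, Alpha), (32, Gamma), (37, Orion), (5, Atlas), (6, Beta), (7, Atlas)}

Apply σ_{sid != 21}; surviving tuples: {(Argo, Fay, 3), (Atlas, Dee, 5), (Beta, Quin, 6), (Gamma, Eve, 18), (Orion, Wes, 2)}
Apply σ_{sname != Vic}; surviving tuples: {(Argo, Fay, 3), (Atlas, Dee, 5), (Beta, Quin, 6), (Delta, Eve, 21), (Delta, Eve, 9), (Delta, Pat, 3), (Gamma, Dee, 38), (Gamma, Eve, 18), (Lyra, Yan, 4), (Nova, Lee, 26), (Nova, Tai, 33), (Orion, Ned, 12), (Orion, Wes, 2)}
Set intersection of the two operands is {(Argo, Fay, 3), (Atlas, Dee, 5), (Beta, Quin, 6), (Gamma, Eve, 18), (Orion, Wes, 2)}.
Keep only column(s) sid, pname: {(18, Gamma), (2, Orion), (3, Argo), (5, Atlas), (6, Beta)}
Set union of the two operands is {(15, Alpha), (18, Gamma), (2, Orion), (3, Argo), (31, Alpha), (32, Gamma), (37, Orion), (5, Atlas), (6, Beta), (7, Atlas)}.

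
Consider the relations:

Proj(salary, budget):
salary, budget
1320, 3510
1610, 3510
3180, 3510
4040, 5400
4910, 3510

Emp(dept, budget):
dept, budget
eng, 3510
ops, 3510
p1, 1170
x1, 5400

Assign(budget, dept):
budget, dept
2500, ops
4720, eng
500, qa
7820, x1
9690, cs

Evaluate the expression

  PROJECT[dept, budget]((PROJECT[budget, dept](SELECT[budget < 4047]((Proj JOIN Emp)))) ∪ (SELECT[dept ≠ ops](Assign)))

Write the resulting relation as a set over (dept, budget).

{(cs, 9690), (eng, 3510), (eng, 4720), (ops, 3510), (qa, 500), (x1, 7820)}

Natural join on budget: {(1320, 3510, eng), (1320, 3510, ops), (1610, 3510, eng), (1610, 3510, ops), (3180, 3510, eng), (3180, 3510, ops), (4040, 5400, x1), (4910, 3510, eng), (4910, 3510, ops)}
Selection budget < 4047: {(1320, 3510, eng), (1320, 3510, ops), (1610, 3510, eng), (1610, 3510, ops), (3180, 3510, eng), (3180, 3510, ops), (4910, 3510, eng), (4910, 3510, ops)}
Keep only column(s) budget, dept (6 duplicate(s) eliminated): {(3510, eng), (3510, ops)}
Selection dept ≠ ops: {(4720, eng), (500, qa), (7820, x1), (9690, cs)}
Union: {(3510, eng), (3510, ops)} with {(4720, eng), (500, qa), (7820, x1), (9690, cs)} → {(3510, eng), (3510, ops), (4720, eng), (500, qa), (7820, x1), (9690, cs)}
Keep only column(s) dept, budget: {(cs, 9690), (eng, 3510), (eng, 4720), (ops, 3510), (qa, 500), (x1, 7820)}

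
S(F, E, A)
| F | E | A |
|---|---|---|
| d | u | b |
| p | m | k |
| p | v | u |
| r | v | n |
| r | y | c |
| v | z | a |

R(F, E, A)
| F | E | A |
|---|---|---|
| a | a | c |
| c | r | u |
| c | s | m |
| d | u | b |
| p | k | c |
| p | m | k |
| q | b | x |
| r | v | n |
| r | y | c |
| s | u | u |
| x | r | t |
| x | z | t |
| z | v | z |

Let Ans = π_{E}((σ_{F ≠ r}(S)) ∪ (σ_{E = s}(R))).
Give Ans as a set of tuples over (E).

σ[F ≠ r]: keep tuples satisfying F ≠ r → {(d, u, b), (p, m, k), (p, v, u), (v, z, a)}
σ[E = s]: keep tuples satisfying E = s → {(c, s, m)}
Union: {(d, u, b), (p, m, k), (p, v, u), (v, z, a)} with {(c, s, m)} → {(c, s, m), (d, u, b), (p, m, k), (p, v, u), (v, z, a)}
π[E]: project onto (E) → {m, s, u, v, z}

{m, s, u, v, z}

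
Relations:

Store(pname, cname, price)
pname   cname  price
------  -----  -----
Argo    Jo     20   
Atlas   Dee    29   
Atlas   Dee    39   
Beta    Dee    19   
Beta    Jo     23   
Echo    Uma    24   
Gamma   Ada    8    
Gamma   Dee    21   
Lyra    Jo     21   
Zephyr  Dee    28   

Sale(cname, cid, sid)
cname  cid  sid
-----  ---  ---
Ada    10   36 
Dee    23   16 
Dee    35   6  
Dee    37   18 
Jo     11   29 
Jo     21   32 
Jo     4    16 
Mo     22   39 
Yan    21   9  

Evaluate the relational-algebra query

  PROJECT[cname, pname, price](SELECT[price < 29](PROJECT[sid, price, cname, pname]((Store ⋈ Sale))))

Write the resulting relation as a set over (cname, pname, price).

{(Ada, Gamma, 8), (Dee, Beta, 19), (Dee, Gamma, 21), (Dee, Zephyr, 28), (Jo, Argo, 20), (Jo, Beta, 23), (Jo, Lyra, 21)}

Natural join on cname: {(Argo, Jo, 20, 11, 29), (Argo, Jo, 20, 21, 32), (Argo, Jo, 20, 4, 16), (Atlas, Dee, 29, 23, 16), (Atlas, Dee, 29, 35, 6), (Atlas, Dee, 29, 37, 18), (Atlas, Dee, 39, 23, 16), (Atlas, Dee, 39, 35, 6), (Atlas, Dee, 39, 37, 18), (Beta, Dee, 19, 23, 16), (Beta, Dee, 19, 35, 6), (Beta, Dee, 19, 37, 18), (Beta, Jo, 23, 11, 29), (Beta, Jo, 23, 21, 32), (Beta, Jo, 23, 4, 16), (Gamma, Ada, 8, 10, 36), (Gamma, Dee, 21, 23, 16), (Gamma, Dee, 21, 35, 6), (Gamma, Dee, 21, 37, 18), (Lyra, Jo, 21, 11, 29), (Lyra, Jo, 21, 21, 32), (Lyra, Jo, 21, 4, 16), (Zephyr, Dee, 28, 23, 16), (Zephyr, Dee, 28, 35, 6), (Zephyr, Dee, 28, 37, 18)}
π_{sid, price, cname, pname} gives {(16, 19, Dee, Beta), (16, 20, Jo, Argo), (16, 21, Dee, Gamma), (16, 21, Jo, Lyra), (16, 23, Jo, Beta), (16, 28, Dee, Zephyr), (16, 29, Dee, Atlas), (16, 39, Dee, Atlas), (18, 19, Dee, Beta), (18, 21, Dee, Gamma), (18, 28, Dee, Zephyr), (18, 29, Dee, Atlas), (18, 39, Dee, Atlas), (29, 20, Jo, Argo), (29, 21, Jo, Lyra), (29, 23, Jo, Beta), (32, 20, Jo, Argo), (32, 21, Jo, Lyra), (32, 23, Jo, Beta), (36, 8, Ada, Gamma), (6, 19, Dee, Beta), (6, 21, Dee, Gamma), (6, 28, Dee, Zephyr), (6, 29, Dee, Atlas), (6, 39, Dee, Atlas)}.
Filtering on price < 29 leaves {(16, 19, Dee, Beta), (16, 20, Jo, Argo), (16, 21, Dee, Gamma), (16, 21, Jo, Lyra), (16, 23, Jo, Beta), (16, 28, Dee, Zephyr), (18, 19, Dee, Beta), (18, 21, Dee, Gamma), (18, 28, Dee, Zephyr), (29, 20, Jo, Argo), (29, 21, Jo, Lyra), (29, 23, Jo, Beta), (32, 20, Jo, Argo), (32, 21, Jo, Lyra), (32, 23, Jo, Beta), (36, 8, Ada, Gamma), (6, 19, Dee, Beta), (6, 21, Dee, Gamma), (6, 28, Dee, Zephyr)}.
π_{cname, pname, price} gives {(Ada, Gamma, 8), (Dee, Beta, 19), (Dee, Gamma, 21), (Dee, Zephyr, 28), (Jo, Argo, 20), (Jo, Beta, 23), (Jo, Lyra, 21)} (12 duplicate(s) eliminated).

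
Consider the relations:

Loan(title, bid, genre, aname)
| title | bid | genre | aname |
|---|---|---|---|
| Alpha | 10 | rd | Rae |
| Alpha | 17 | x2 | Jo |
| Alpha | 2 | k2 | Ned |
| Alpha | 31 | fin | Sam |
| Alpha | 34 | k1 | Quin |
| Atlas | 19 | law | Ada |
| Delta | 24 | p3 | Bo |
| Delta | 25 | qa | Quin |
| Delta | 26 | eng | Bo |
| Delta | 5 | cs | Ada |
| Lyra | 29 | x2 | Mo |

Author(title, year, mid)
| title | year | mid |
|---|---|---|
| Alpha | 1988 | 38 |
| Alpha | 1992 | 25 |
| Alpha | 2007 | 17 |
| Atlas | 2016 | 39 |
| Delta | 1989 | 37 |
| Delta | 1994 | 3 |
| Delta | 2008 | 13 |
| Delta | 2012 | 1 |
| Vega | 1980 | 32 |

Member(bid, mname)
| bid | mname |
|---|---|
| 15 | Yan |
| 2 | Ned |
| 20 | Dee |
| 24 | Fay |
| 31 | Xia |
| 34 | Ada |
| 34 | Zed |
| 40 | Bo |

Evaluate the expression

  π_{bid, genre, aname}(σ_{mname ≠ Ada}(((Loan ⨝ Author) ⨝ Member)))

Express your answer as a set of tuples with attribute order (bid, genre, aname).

Natural join on title: {(Alpha, 10, rd, Rae, 1988, 38), (Alpha, 10, rd, Rae, 1992, 25), (Alpha, 10, rd, Rae, 2007, 17), (Alpha, 17, x2, Jo, 1988, 38), (Alpha, 17, x2, Jo, 1992, 25), (Alpha, 17, x2, Jo, 2007, 17), (Alpha, 2, k2, Ned, 1988, 38), (Alpha, 2, k2, Ned, 1992, 25), (Alpha, 2, k2, Ned, 2007, 17), (Alpha, 31, fin, Sam, 1988, 38), (Alpha, 31, fin, Sam, 1992, 25), (Alpha, 31, fin, Sam, 2007, 17), (Alpha, 34, k1, Quin, 1988, 38), (Alpha, 34, k1, Quin, 1992, 25), (Alpha, 34, k1, Quin, 2007, 17), (Atlas, 19, law, Ada, 2016, 39), (Delta, 24, p3, Bo, 1989, 37), (Delta, 24, p3, Bo, 1994, 3), (Delta, 24, p3, Bo, 2008, 13), (Delta, 24, p3, Bo, 2012, 1), (Delta, 25, qa, Quin, 1989, 37), (Delta, 25, qa, Quin, 1994, 3), (Delta, 25, qa, Quin, 2008, 13), (Delta, 25, qa, Quin, 2012, 1), (Delta, 26, eng, Bo, 1989, 37), (Delta, 26, eng, Bo, 1994, 3), (Delta, 26, eng, Bo, 2008, 13), (Delta, 26, eng, Bo, 2012, 1), (Delta, 5, cs, Ada, 1989, 37), (Delta, 5, cs, Ada, 1994, 3), (Delta, 5, cs, Ada, 2008, 13), (Delta, 5, cs, Ada, 2012, 1)}
Natural join on bid: {(Alpha, 2, k2, Ned, 1988, 38, Ned), (Alpha, 2, k2, Ned, 1992, 25, Ned), (Alpha, 2, k2, Ned, 2007, 17, Ned), (Alpha, 31, fin, Sam, 1988, 38, Xia), (Alpha, 31, fin, Sam, 1992, 25, Xia), (Alpha, 31, fin, Sam, 2007, 17, Xia), (Alpha, 34, k1, Quin, 1988, 38, Ada), (Alpha, 34, k1, Quin, 1988, 38, Zed), (Alpha, 34, k1, Quin, 1992, 25, Ada), (Alpha, 34, k1, Quin, 1992, 25, Zed), (Alpha, 34, k1, Quin, 2007, 17, Ada), (Alpha, 34, k1, Quin, 2007, 17, Zed), (Delta, 24, p3, Bo, 1989, 37, Fay), (Delta, 24, p3, Bo, 1994, 3, Fay), (Delta, 24, p3, Bo, 2008, 13, Fay), (Delta, 24, p3, Bo, 2012, 1, Fay)}
σ[mname ≠ Ada]: keep tuples satisfying mname ≠ Ada → {(Alpha, 2, k2, Ned, 1988, 38, Ned), (Alpha, 2, k2, Ned, 1992, 25, Ned), (Alpha, 2, k2, Ned, 2007, 17, Ned), (Alpha, 31, fin, Sam, 1988, 38, Xia), (Alpha, 31, fin, Sam, 1992, 25, Xia), (Alpha, 31, fin, Sam, 2007, 17, Xia), (Alpha, 34, k1, Quin, 1988, 38, Zed), (Alpha, 34, k1, Quin, 1992, 25, Zed), (Alpha, 34, k1, Quin, 2007, 17, Zed), (Delta, 24, p3, Bo, 1989, 37, Fay), (Delta, 24, p3, Bo, 1994, 3, Fay), (Delta, 24, p3, Bo, 2008, 13, Fay), (Delta, 24, p3, Bo, 2012, 1, Fay)}
π_{bid, genre, aname} gives {(2, k2, Ned), (24, p3, Bo), (31, fin, Sam), (34, k1, Quin)} (9 duplicate(s) eliminated).

{(2, k2, Ned), (24, p3, Bo), (31, fin, Sam), (34, k1, Quin)}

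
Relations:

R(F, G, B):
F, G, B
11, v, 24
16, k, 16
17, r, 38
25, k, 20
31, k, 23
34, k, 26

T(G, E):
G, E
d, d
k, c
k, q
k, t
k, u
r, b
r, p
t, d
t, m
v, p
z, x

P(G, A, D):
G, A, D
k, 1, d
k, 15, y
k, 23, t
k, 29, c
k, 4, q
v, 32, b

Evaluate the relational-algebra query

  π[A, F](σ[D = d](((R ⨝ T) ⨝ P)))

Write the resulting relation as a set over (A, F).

{(1, 16), (1, 25), (1, 31), (1, 34)}

R ⋈ T (natural join on G): {(11, v, 24, p), (16, k, 16, c), (16, k, 16, q), (16, k, 16, t), (16, k, 16, u), (17, r, 38, b), (17, r, 38, p), (25, k, 20, c), (25, k, 20, q), (25, k, 20, t), (25, k, 20, u), (31, k, 23, c), (31, k, 23, q), (31, k, 23, t), (31, k, 23, u), (34, k, 26, c), (34, k, 26, q), (34, k, 26, t), (34, k, 26, u)}
(R ⨝ T) ⋈ P (natural join on G): {(11, v, 24, p, 32, b), (16, k, 16, c, 1, d), (16, k, 16, c, 15, y), (16, k, 16, c, 23, t), (16, k, 16, c, 29, c), (16, k, 16, c, 4, q), (16, k, 16, q, 1, d), (16, k, 16, q, 15, y), (16, k, 16, q, 23, t), (16, k, 16, q, 29, c), (16, k, 16, q, 4, q), (16, k, 16, t, 1, d), (16, k, 16, t, 15, y), (16, k, 16, t, 23, t), (16, k, 16, t, 29, c), (16, k, 16, t, 4, q), (16, k, 16, u, 1, d), (16, k, 16, u, 15, y), (16, k, 16, u, 23, t), (16, k, 16, u, 29, c), (16, k, 16, u, 4, q), (25, k, 20, c, 1, d), (25, k, 20, c, 15, y), (25, k, 20, c, 23, t), (25, k, 20, c, 29, c), (25, k, 20, c, 4, q), (25, k, 20, q, 1, d), (25, k, 20, q, 15, y), (25, k, 20, q, 23, t), (25, k, 20, q, 29, c), (25, k, 20, q, 4, q), (25, k, 20, t, 1, d), (25, k, 20, t, 15, y), (25, k, 20, t, 23, t), (25, k, 20, t, 29, c), (25, k, 20, t, 4, q), (25, k, 20, u, 1, d), (25, k, 20, u, 15, y), (25, k, 20, u, 23, t), (25, k, 20, u, 29, c), (25, k, 20, u, 4, q), (31, k, 23, c, 1, d), (31, k, 23, c, 15, y), (31, k, 23, c, 23, t), (31, k, 23, c, 29, c), (31, k, 23, c, 4, q), (31, k, 23, q, 1, d), (31, k, 23, q, 15, y), (31, k, 23, q, 23, t), (31, k, 23, q, 29, c), (31, k, 23, q, 4, q), (31, k, 23, t, 1, d), (31, k, 23, t, 15, y), (31, k, 23, t, 23, t), (31, k, 23, t, 29, c), (31, k, 23, t, 4, q), (31, k, 23, u, 1, d), (31, k, 23, u, 15, y), (31, k, 23, u, 23, t), (31, k, 23, u, 29, c), (31, k, 23, u, 4, q), (34, k, 26, c, 1, d), (34, k, 26, c, 15, y), (34, k, 26, c, 23, t), (34, k, 26, c, 29, c), (34, k, 26, c, 4, q), (34, k, 26, q, 1, d), (34, k, 26, q, 15, y), (34, k, 26, q, 23, t), (34, k, 26, q, 29, c), (34, k, 26, q, 4, q), (34, k, 26, t, 1, d), (34, k, 26, t, 15, y), (34, k, 26, t, 23, t), (34, k, 26, t, 29, c), (34, k, 26, t, 4, q), (34, k, 26, u, 1, d), (34, k, 26, u, 15, y), (34, k, 26, u, 23, t), (34, k, 26, u, 29, c), (34, k, 26, u, 4, q)}
Selection D = d: {(16, k, 16, c, 1, d), (16, k, 16, q, 1, d), (16, k, 16, t, 1, d), (16, k, 16, u, 1, d), (25, k, 20, c, 1, d), (25, k, 20, q, 1, d), (25, k, 20, t, 1, d), (25, k, 20, u, 1, d), (31, k, 23, c, 1, d), (31, k, 23, q, 1, d), (31, k, 23, t, 1, d), (31, k, 23, u, 1, d), (34, k, 26, c, 1, d), (34, k, 26, q, 1, d), (34, k, 26, t, 1, d), (34, k, 26, u, 1, d)}
π[A, F]: project onto (A, F) (12 duplicate(s) eliminated) → {(1, 16), (1, 25), (1, 31), (1, 34)}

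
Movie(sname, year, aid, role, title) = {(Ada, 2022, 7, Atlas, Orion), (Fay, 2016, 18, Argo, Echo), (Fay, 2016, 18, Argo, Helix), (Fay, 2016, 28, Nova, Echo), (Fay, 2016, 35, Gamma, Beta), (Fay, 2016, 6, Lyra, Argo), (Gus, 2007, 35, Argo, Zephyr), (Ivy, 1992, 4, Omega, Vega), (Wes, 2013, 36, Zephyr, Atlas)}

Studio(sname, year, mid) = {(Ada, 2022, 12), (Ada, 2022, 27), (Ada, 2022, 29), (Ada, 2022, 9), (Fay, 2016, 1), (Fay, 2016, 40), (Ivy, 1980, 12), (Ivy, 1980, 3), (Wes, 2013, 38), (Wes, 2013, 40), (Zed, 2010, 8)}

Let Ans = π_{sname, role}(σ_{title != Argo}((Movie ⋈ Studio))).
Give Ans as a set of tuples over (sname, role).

{(Ada, Atlas), (Fay, Argo), (Fay, Gamma), (Fay, Nova), (Wes, Zephyr)}

Movie ⋈ Studio (natural join on sname, year): {(Ada, 2022, 7, Atlas, Orion, 12), (Ada, 2022, 7, Atlas, Orion, 27), (Ada, 2022, 7, Atlas, Orion, 29), (Ada, 2022, 7, Atlas, Orion, 9), (Fay, 2016, 18, Argo, Echo, 1), (Fay, 2016, 18, Argo, Echo, 40), (Fay, 2016, 18, Argo, Helix, 1), (Fay, 2016, 18, Argo, Helix, 40), (Fay, 2016, 28, Nova, Echo, 1), (Fay, 2016, 28, Nova, Echo, 40), (Fay, 2016, 35, Gamma, Beta, 1), (Fay, 2016, 35, Gamma, Beta, 40), (Fay, 2016, 6, Lyra, Argo, 1), (Fay, 2016, 6, Lyra, Argo, 40), (Wes, 2013, 36, Zephyr, Atlas, 38), (Wes, 2013, 36, Zephyr, Atlas, 40)}
Filtering on title != Argo leaves {(Ada, 2022, 7, Atlas, Orion, 12), (Ada, 2022, 7, Atlas, Orion, 27), (Ada, 2022, 7, Atlas, Orion, 29), (Ada, 2022, 7, Atlas, Orion, 9), (Fay, 2016, 18, Argo, Echo, 1), (Fay, 2016, 18, Argo, Echo, 40), (Fay, 2016, 18, Argo, Helix, 1), (Fay, 2016, 18, Argo, Helix, 40), (Fay, 2016, 28, Nova, Echo, 1), (Fay, 2016, 28, Nova, Echo, 40), (Fay, 2016, 35, Gamma, Beta, 1), (Fay, 2016, 35, Gamma, Beta, 40), (Wes, 2013, 36, Zephyr, Atlas, 38), (Wes, 2013, 36, Zephyr, Atlas, 40)}.
π[sname, role]: project onto (sname, role) (9 duplicate(s) eliminated) → {(Ada, Atlas), (Fay, Argo), (Fay, Gamma), (Fay, Nova), (Wes, Zephyr)}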